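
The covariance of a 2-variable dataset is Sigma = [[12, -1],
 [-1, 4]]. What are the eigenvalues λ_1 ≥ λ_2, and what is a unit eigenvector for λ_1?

Step 1 — characteristic polynomial of 2×2 Sigma:
  det(Sigma - λI) = λ² - trace · λ + det = 0.
  trace = 12 + 4 = 16, det = 12·4 - (-1)² = 47.
Step 2 — discriminant:
  Δ = trace² - 4·det = 256 - 188 = 68.
Step 3 — eigenvalues:
  λ = (trace ± √Δ)/2 = (16 ± 8.2462)/2,
  λ_1 = 12.1231,  λ_2 = 3.8769.

Step 4 — unit eigenvector for λ_1: solve (Sigma - λ_1 I)v = 0. First row:
  (12 - 12.1231)·v_x + (-1)·v_y = 0, i.e. (-0.1231)·v_x + (-1)·v_y = 0,
  so v ∝ (b, λ_1 - a) = (-1, 0.1231); multiply by -1 so the first entry is positive: u = (1, -0.1231).
  ||u|| = √((1)² + (-0.1231)²) = √(1.0152) ≈ 1.0075,
  v_1 = u/||u|| ≈ (0.9925, -0.1222) (||v_1|| = 1).

λ_1 = 12.1231,  λ_2 = 3.8769;  v_1 ≈ (0.9925, -0.1222)


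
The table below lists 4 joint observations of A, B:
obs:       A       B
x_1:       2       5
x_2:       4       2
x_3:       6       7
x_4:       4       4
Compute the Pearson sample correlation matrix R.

Step 1 — column means:
  mean(A) = (2 + 4 + 6 + 4) / 4 = 16/4 = 4
  mean(B) = (5 + 2 + 7 + 4) / 4 = 18/4 = 4.5

Step 2 — sample variances and covariances s[i,j] = (1/(n-1)) · Σ_k (x_{k,i} - mean_i) · (x_{k,j} - mean_j), with n-1 = 3:
  s[A,A] = ((-2)·(-2) + (0)·(0) + (2)·(2) + (0)·(0)) / 3 = 8/3 = 2.6667
  s[A,B] = ((-2)·(0.5) + (0)·(-2.5) + (2)·(2.5) + (0)·(-0.5)) / 3 = 4/3 = 1.3333
  s[B,B] = ((0.5)·(0.5) + (-2.5)·(-2.5) + (2.5)·(2.5) + (-0.5)·(-0.5)) / 3 = 13/3 = 4.3333
  Sample standard deviations s_i = √(s[i,i]):
  s(A) = √(2.6667) = 1.633
  s(B) = √(4.3333) = 2.0817

Step 3 — r_{ij} = s_{ij} / (s_i · s_j):
  r[A,A] = 1 (diagonal).
  r[A,B] = 1.3333 / (1.633 · 2.0817) = 1.3333 / 3.3993 = 0.3922
  r[B,B] = 1 (diagonal).

R is symmetric with unit diagonal. Assembling:

R = [[1, 0.3922],
 [0.3922, 1]]


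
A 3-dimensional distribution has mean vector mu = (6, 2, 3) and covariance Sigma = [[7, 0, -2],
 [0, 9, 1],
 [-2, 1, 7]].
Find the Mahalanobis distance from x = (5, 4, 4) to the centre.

Step 1 — centre the observation: (x - mu) = (-1, 2, 1).

Step 2 — invert Sigma (cofactor / det for 3×3, or solve directly):
  Sigma^{-1} = [[0.1558, -0.005, 0.0452],
 [-0.005, 0.1131, -0.0176],
 [0.0452, -0.0176, 0.1583]].

Step 3 — form the quadratic (x - mu)^T · Sigma^{-1} · (x - mu):
  Sigma^{-1} · (x - mu) = (-0.1206, 0.2136, 0.0779).
  (x - mu)^T · [Sigma^{-1} · (x - mu)] = (-1)·(-0.1206) + (2)·(0.2136) + (1)·(0.0779) = 0.6256.

Step 4 — take square root: d = √(0.6256) ≈ 0.791.

d(x, mu) = √(0.6256) ≈ 0.791


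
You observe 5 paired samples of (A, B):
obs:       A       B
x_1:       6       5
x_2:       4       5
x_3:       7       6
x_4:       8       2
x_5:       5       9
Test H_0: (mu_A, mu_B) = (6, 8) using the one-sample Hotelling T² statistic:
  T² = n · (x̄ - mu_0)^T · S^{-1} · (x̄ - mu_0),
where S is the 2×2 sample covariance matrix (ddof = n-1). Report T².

Step 1 — sample mean vector:
  mean(A) = (6 + 4 + 7 + 8 + 5) / 5 = 30/5 = 6
  mean(B) = (5 + 5 + 6 + 2 + 9) / 5 = 27/5 = 5.4
  x̄ = (6, 5.4),  deviation x̄ - mu_0 = (6, 5.4) - (6, 8) = (0, -2.6).

Step 2 — sample covariance matrix, S[i,j] = (1/(n-1)) · Σ_k (x_{k,i} - mean_i) · (x_{k,j} - mean_j), divisor n-1 = 4:
  S[A,A] = ((0)·(0) + (-2)·(-2) + (1)·(1) + (2)·(2) + (-1)·(-1)) / 4 = 10/4 = 2.5
  S[A,B] = ((0)·(-0.4) + (-2)·(-0.4) + (1)·(0.6) + (2)·(-3.4) + (-1)·(3.6)) / 4 = -9/4 = -2.25
  S[B,B] = ((-0.4)·(-0.4) + (-0.4)·(-0.4) + (0.6)·(0.6) + (-3.4)·(-3.4) + (3.6)·(3.6)) / 4 = 25.2/4 = 6.3
  S = [[2.5, -2.25],
 [-2.25, 6.3]].

Step 3 — invert S. det(S) = 2.5·6.3 - (-2.25)² = 10.6875.
  S^{-1} = (1/det) · [[d, -b], [-b, a]] = [[0.5895, 0.2105],
 [0.2105, 0.2339]].

Step 4 — quadratic form (x̄ - mu_0)^T · S^{-1} · (x̄ - mu_0):
  S^{-1} · (x̄ - mu_0) = (-0.5474, -0.6082),
  (x̄ - mu_0)^T · [...] = (0)·(-0.5474) + (-2.6)·(-0.6082) = 1.5813.

Step 5 — scale by n: T² = 5 · 1.5813 = 7.9064.

T² ≈ 7.9064


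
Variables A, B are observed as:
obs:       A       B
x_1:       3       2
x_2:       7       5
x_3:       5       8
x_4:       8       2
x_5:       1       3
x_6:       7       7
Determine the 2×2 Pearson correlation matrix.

Step 1 — column means:
  mean(A) = (3 + 7 + 5 + 8 + 1 + 7) / 6 = 31/6 = 5.1667
  mean(B) = (2 + 5 + 8 + 2 + 3 + 7) / 6 = 27/6 = 4.5

Step 2 — sample variances and covariances s[i,j] = (1/(n-1)) · Σ_k (x_{k,i} - mean_i) · (x_{k,j} - mean_j), with n-1 = 5:
  s[A,A] = ((-2.1667)·(-2.1667) + (1.8333)·(1.8333) + (-0.1667)·(-0.1667) + (2.8333)·(2.8333) + (-4.1667)·(-4.1667) + (1.8333)·(1.8333)) / 5 = 36.8333/5 = 7.3667
  s[A,B] = ((-2.1667)·(-2.5) + (1.8333)·(0.5) + (-0.1667)·(3.5) + (2.8333)·(-2.5) + (-4.1667)·(-1.5) + (1.8333)·(2.5)) / 5 = 9.5/5 = 1.9
  s[B,B] = ((-2.5)·(-2.5) + (0.5)·(0.5) + (3.5)·(3.5) + (-2.5)·(-2.5) + (-1.5)·(-1.5) + (2.5)·(2.5)) / 5 = 33.5/5 = 6.7
  Sample standard deviations s_i = √(s[i,i]):
  s(A) = √(7.3667) = 2.7142
  s(B) = √(6.7) = 2.5884

Step 3 — r_{ij} = s_{ij} / (s_i · s_j):
  r[A,A] = 1 (diagonal).
  r[A,B] = 1.9 / (2.7142 · 2.5884) = 1.9 / 7.0254 = 0.2704
  r[B,B] = 1 (diagonal).

R is symmetric with unit diagonal. Assembling:

R = [[1, 0.2704],
 [0.2704, 1]]


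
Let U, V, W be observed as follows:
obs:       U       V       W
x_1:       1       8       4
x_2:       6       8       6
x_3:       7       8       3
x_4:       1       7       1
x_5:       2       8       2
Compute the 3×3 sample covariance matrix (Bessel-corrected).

Step 1 — column means:
  mean(U) = (1 + 6 + 7 + 1 + 2) / 5 = 17/5 = 3.4
  mean(V) = (8 + 8 + 8 + 7 + 8) / 5 = 39/5 = 7.8
  mean(W) = (4 + 6 + 3 + 1 + 2) / 5 = 16/5 = 3.2

Step 2 — sample covariance S[i,j] = (1/(n-1)) · Σ_k (x_{k,i} - mean_i) · (x_{k,j} - mean_j), with n-1 = 4.
  S[U,U] = ((-2.4)·(-2.4) + (2.6)·(2.6) + (3.6)·(3.6) + (-2.4)·(-2.4) + (-1.4)·(-1.4)) / 4 = 33.2/4 = 8.3
  S[U,V] = ((-2.4)·(0.2) + (2.6)·(0.2) + (3.6)·(0.2) + (-2.4)·(-0.8) + (-1.4)·(0.2)) / 4 = 2.4/4 = 0.6
  S[U,W] = ((-2.4)·(0.8) + (2.6)·(2.8) + (3.6)·(-0.2) + (-2.4)·(-2.2) + (-1.4)·(-1.2)) / 4 = 11.6/4 = 2.9
  S[V,V] = ((0.2)·(0.2) + (0.2)·(0.2) + (0.2)·(0.2) + (-0.8)·(-0.8) + (0.2)·(0.2)) / 4 = 0.8/4 = 0.2
  S[V,W] = ((0.2)·(0.8) + (0.2)·(2.8) + (0.2)·(-0.2) + (-0.8)·(-2.2) + (0.2)·(-1.2)) / 4 = 2.2/4 = 0.55
  S[W,W] = ((0.8)·(0.8) + (2.8)·(2.8) + (-0.2)·(-0.2) + (-2.2)·(-2.2) + (-1.2)·(-1.2)) / 4 = 14.8/4 = 3.7

S is symmetric (S[j,i] = S[i,j]). Assembling:

S = [[8.3, 0.6, 2.9],
 [0.6, 0.2, 0.55],
 [2.9, 0.55, 3.7]]


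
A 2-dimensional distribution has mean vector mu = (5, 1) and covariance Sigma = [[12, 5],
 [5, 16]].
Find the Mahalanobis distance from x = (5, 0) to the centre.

Step 1 — centre the observation: (x - mu) = (0, -1).

Step 2 — invert Sigma. det(Sigma) = 12·16 - (5)² = 167.
  Sigma^{-1} = (1/det) · [[d, -b], [-b, a]] = [[0.0958, -0.0299],
 [-0.0299, 0.0719]].

Step 3 — form the quadratic (x - mu)^T · Sigma^{-1} · (x - mu):
  Sigma^{-1} · (x - mu) = (0.0299, -0.0719).
  (x - mu)^T · [Sigma^{-1} · (x - mu)] = (0)·(0.0299) + (-1)·(-0.0719) = 0.0719.

Step 4 — take square root: d = √(0.0719) ≈ 0.2681.

d(x, mu) = √(0.0719) ≈ 0.2681


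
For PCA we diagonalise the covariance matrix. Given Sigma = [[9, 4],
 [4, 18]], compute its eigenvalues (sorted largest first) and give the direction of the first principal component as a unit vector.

Step 1 — characteristic polynomial of 2×2 Sigma:
  det(Sigma - λI) = λ² - trace · λ + det = 0.
  trace = 9 + 18 = 27, det = 9·18 - (4)² = 146.
Step 2 — discriminant:
  Δ = trace² - 4·det = 729 - 584 = 145.
Step 3 — eigenvalues:
  λ = (trace ± √Δ)/2 = (27 ± 12.0416)/2,
  λ_1 = 19.5208,  λ_2 = 7.4792.

Step 4 — unit eigenvector for λ_1: solve (Sigma - λ_1 I)v = 0. First row:
  (9 - 19.5208)·v_x + (4)·v_y = 0, i.e. (-10.5208)·v_x + (4)·v_y = 0,
  so v ∝ (b, λ_1 - a) = (4, 10.5208) = u.
  ||u|| = √((4)² + (10.5208)²) = √(126.6872) ≈ 11.2555,
  v_1 = u/||u|| ≈ (0.3554, 0.9347) (||v_1|| = 1).

λ_1 = 19.5208,  λ_2 = 7.4792;  v_1 ≈ (0.3554, 0.9347)


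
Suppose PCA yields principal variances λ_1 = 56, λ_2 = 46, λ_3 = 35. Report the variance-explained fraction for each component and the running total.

Step 1 — total variance = trace(Sigma) = Σ λ_i = 56 + 46 + 35 = 137.

Step 2 — fraction explained by component i = λ_i / Σ λ:
  PC1: 56/137 = 0.4088
  PC2: 46/137 = 0.3358
  PC3: 35/137 = 0.2555

Step 3 — cumulative fraction after k components = (λ_1 + ... + λ_k) / Σ λ:
  k = 1: 56/137 = 0.4088
  k = 2: (56 + 46)/137 = 102/137 = 0.7445
  k = 3: (56 + 46 + 35)/137 = 137/137 = 1

Summary (fraction, with percent):

explained: PC1 0.4088 (40.88%), PC2 0.3358 (33.58%), PC3 0.2555 (25.55%);  cumulative: 0.4088, 0.7445, 1


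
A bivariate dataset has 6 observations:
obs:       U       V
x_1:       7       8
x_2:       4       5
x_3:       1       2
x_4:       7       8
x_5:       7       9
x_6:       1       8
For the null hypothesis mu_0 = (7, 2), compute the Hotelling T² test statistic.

Step 1 — sample mean vector:
  mean(U) = (7 + 4 + 1 + 7 + 7 + 1) / 6 = 27/6 = 4.5
  mean(V) = (8 + 5 + 2 + 8 + 9 + 8) / 6 = 40/6 = 6.6667
  x̄ = (4.5, 6.6667),  deviation x̄ - mu_0 = (4.5, 6.6667) - (7, 2) = (-2.5, 4.6667).

Step 2 — sample covariance matrix, S[i,j] = (1/(n-1)) · Σ_k (x_{k,i} - mean_i) · (x_{k,j} - mean_j), divisor n-1 = 5:
  S[U,U] = ((2.5)·(2.5) + (-0.5)·(-0.5) + (-3.5)·(-3.5) + (2.5)·(2.5) + (2.5)·(2.5) + (-3.5)·(-3.5)) / 5 = 43.5/5 = 8.7
  S[U,V] = ((2.5)·(1.3333) + (-0.5)·(-1.6667) + (-3.5)·(-4.6667) + (2.5)·(1.3333) + (2.5)·(2.3333) + (-3.5)·(1.3333)) / 5 = 25/5 = 5
  S[V,V] = ((1.3333)·(1.3333) + (-1.6667)·(-1.6667) + (-4.6667)·(-4.6667) + (1.3333)·(1.3333) + (2.3333)·(2.3333) + (1.3333)·(1.3333)) / 5 = 35.3333/5 = 7.0667
  S = [[8.7, 5],
 [5, 7.0667]].

Step 3 — invert S. det(S) = 8.7·7.0667 - (5)² = 36.48.
  S^{-1} = (1/det) · [[d, -b], [-b, a]] = [[0.1937, -0.1371],
 [-0.1371, 0.2385]].

Step 4 — quadratic form (x̄ - mu_0)^T · S^{-1} · (x̄ - mu_0):
  S^{-1} · (x̄ - mu_0) = (-1.1239, 1.4556),
  (x̄ - mu_0)^T · [...] = (-2.5)·(-1.1239) + (4.6667)·(1.4556) = 9.6025.

Step 5 — scale by n: T² = 6 · 9.6025 = 57.6151.

T² ≈ 57.6151


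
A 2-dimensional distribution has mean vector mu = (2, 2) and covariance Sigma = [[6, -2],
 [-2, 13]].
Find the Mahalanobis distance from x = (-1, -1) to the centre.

Step 1 — centre the observation: (x - mu) = (-3, -3).

Step 2 — invert Sigma. det(Sigma) = 6·13 - (-2)² = 74.
  Sigma^{-1} = (1/det) · [[d, -b], [-b, a]] = [[0.1757, 0.027],
 [0.027, 0.0811]].

Step 3 — form the quadratic (x - mu)^T · Sigma^{-1} · (x - mu):
  Sigma^{-1} · (x - mu) = (-0.6081, -0.3243).
  (x - mu)^T · [Sigma^{-1} · (x - mu)] = (-3)·(-0.6081) + (-3)·(-0.3243) = 2.7973.

Step 4 — take square root: d = √(2.7973) ≈ 1.6725.

d(x, mu) = √(2.7973) ≈ 1.6725


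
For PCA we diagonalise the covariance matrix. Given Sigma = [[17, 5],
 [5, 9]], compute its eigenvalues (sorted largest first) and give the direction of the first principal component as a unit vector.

Step 1 — characteristic polynomial of 2×2 Sigma:
  det(Sigma - λI) = λ² - trace · λ + det = 0.
  trace = 17 + 9 = 26, det = 17·9 - (5)² = 128.
Step 2 — discriminant:
  Δ = trace² - 4·det = 676 - 512 = 164.
Step 3 — eigenvalues:
  λ = (trace ± √Δ)/2 = (26 ± 12.8062)/2,
  λ_1 = 19.4031,  λ_2 = 6.5969.

Step 4 — unit eigenvector for λ_1: solve (Sigma - λ_1 I)v = 0. First row:
  (17 - 19.4031)·v_x + (5)·v_y = 0, i.e. (-2.4031)·v_x + (5)·v_y = 0,
  so v ∝ (b, λ_1 - a) = (5, 2.4031) = u.
  ||u|| = √((5)² + (2.4031)²) = √(30.775) ≈ 5.5475,
  v_1 = u/||u|| ≈ (0.9013, 0.4332) (||v_1|| = 1).

λ_1 = 19.4031,  λ_2 = 6.5969;  v_1 ≈ (0.9013, 0.4332)


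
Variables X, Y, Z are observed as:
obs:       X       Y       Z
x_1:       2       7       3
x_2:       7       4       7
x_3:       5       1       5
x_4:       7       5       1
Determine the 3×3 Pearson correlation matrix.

Step 1 — column means:
  mean(X) = (2 + 7 + 5 + 7) / 4 = 21/4 = 5.25
  mean(Y) = (7 + 4 + 1 + 5) / 4 = 17/4 = 4.25
  mean(Z) = (3 + 7 + 5 + 1) / 4 = 16/4 = 4

Step 2 — sample variances and covariances s[i,j] = (1/(n-1)) · Σ_k (x_{k,i} - mean_i) · (x_{k,j} - mean_j), with n-1 = 3:
  s[X,X] = ((-3.25)·(-3.25) + (1.75)·(1.75) + (-0.25)·(-0.25) + (1.75)·(1.75)) / 3 = 16.75/3 = 5.5833
  s[X,Y] = ((-3.25)·(2.75) + (1.75)·(-0.25) + (-0.25)·(-3.25) + (1.75)·(0.75)) / 3 = -7.25/3 = -2.4167
  s[X,Z] = ((-3.25)·(-1) + (1.75)·(3) + (-0.25)·(1) + (1.75)·(-3)) / 3 = 3/3 = 1
  s[Y,Y] = ((2.75)·(2.75) + (-0.25)·(-0.25) + (-3.25)·(-3.25) + (0.75)·(0.75)) / 3 = 18.75/3 = 6.25
  s[Y,Z] = ((2.75)·(-1) + (-0.25)·(3) + (-3.25)·(1) + (0.75)·(-3)) / 3 = -9/3 = -3
  s[Z,Z] = ((-1)·(-1) + (3)·(3) + (1)·(1) + (-3)·(-3)) / 3 = 20/3 = 6.6667
  Sample standard deviations s_i = √(s[i,i]):
  s(X) = √(5.5833) = 2.3629
  s(Y) = √(6.25) = 2.5
  s(Z) = √(6.6667) = 2.582

Step 3 — r_{ij} = s_{ij} / (s_i · s_j):
  r[X,X] = 1 (diagonal).
  r[X,Y] = -2.4167 / (2.3629 · 2.5) = -2.4167 / 5.9073 = -0.4091
  r[X,Z] = 1 / (2.3629 · 2.582) = 1 / 6.101 = 0.1639
  r[Y,Y] = 1 (diagonal).
  r[Y,Z] = -3 / (2.5 · 2.582) = -3 / 6.455 = -0.4648
  r[Z,Z] = 1 (diagonal).

R is symmetric with unit diagonal. Assembling:

R = [[1, -0.4091, 0.1639],
 [-0.4091, 1, -0.4648],
 [0.1639, -0.4648, 1]]


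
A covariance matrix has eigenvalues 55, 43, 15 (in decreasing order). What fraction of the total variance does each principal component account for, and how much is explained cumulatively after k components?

Step 1 — total variance = trace(Sigma) = Σ λ_i = 55 + 43 + 15 = 113.

Step 2 — fraction explained by component i = λ_i / Σ λ:
  PC1: 55/113 = 0.4867
  PC2: 43/113 = 0.3805
  PC3: 15/113 = 0.1327

Step 3 — cumulative fraction after k components = (λ_1 + ... + λ_k) / Σ λ:
  k = 1: 55/113 = 0.4867
  k = 2: (55 + 43)/113 = 98/113 = 0.8673
  k = 3: (55 + 43 + 15)/113 = 113/113 = 1

Summary (fraction, with percent):

explained: PC1 0.4867 (48.67%), PC2 0.3805 (38.05%), PC3 0.1327 (13.27%);  cumulative: 0.4867, 0.8673, 1


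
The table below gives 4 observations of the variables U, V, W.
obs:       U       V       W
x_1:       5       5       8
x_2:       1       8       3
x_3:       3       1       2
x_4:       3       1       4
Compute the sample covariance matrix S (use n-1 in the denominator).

Step 1 — column means:
  mean(U) = (5 + 1 + 3 + 3) / 4 = 12/4 = 3
  mean(V) = (5 + 8 + 1 + 1) / 4 = 15/4 = 3.75
  mean(W) = (8 + 3 + 2 + 4) / 4 = 17/4 = 4.25

Step 2 — sample covariance S[i,j] = (1/(n-1)) · Σ_k (x_{k,i} - mean_i) · (x_{k,j} - mean_j), with n-1 = 3.
  S[U,U] = ((2)·(2) + (-2)·(-2) + (0)·(0) + (0)·(0)) / 3 = 8/3 = 2.6667
  S[U,V] = ((2)·(1.25) + (-2)·(4.25) + (0)·(-2.75) + (0)·(-2.75)) / 3 = -6/3 = -2
  S[U,W] = ((2)·(3.75) + (-2)·(-1.25) + (0)·(-2.25) + (0)·(-0.25)) / 3 = 10/3 = 3.3333
  S[V,V] = ((1.25)·(1.25) + (4.25)·(4.25) + (-2.75)·(-2.75) + (-2.75)·(-2.75)) / 3 = 34.75/3 = 11.5833
  S[V,W] = ((1.25)·(3.75) + (4.25)·(-1.25) + (-2.75)·(-2.25) + (-2.75)·(-0.25)) / 3 = 6.25/3 = 2.0833
  S[W,W] = ((3.75)·(3.75) + (-1.25)·(-1.25) + (-2.25)·(-2.25) + (-0.25)·(-0.25)) / 3 = 20.75/3 = 6.9167

S is symmetric (S[j,i] = S[i,j]). Assembling:

S = [[2.6667, -2, 3.3333],
 [-2, 11.5833, 2.0833],
 [3.3333, 2.0833, 6.9167]]


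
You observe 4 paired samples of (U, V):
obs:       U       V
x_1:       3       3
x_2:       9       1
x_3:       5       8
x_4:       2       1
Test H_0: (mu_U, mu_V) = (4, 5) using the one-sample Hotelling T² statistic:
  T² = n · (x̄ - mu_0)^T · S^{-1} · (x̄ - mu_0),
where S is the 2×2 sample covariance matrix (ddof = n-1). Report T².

Step 1 — sample mean vector:
  mean(U) = (3 + 9 + 5 + 2) / 4 = 19/4 = 4.75
  mean(V) = (3 + 1 + 8 + 1) / 4 = 13/4 = 3.25
  x̄ = (4.75, 3.25),  deviation x̄ - mu_0 = (4.75, 3.25) - (4, 5) = (0.75, -1.75).

Step 2 — sample covariance matrix, S[i,j] = (1/(n-1)) · Σ_k (x_{k,i} - mean_i) · (x_{k,j} - mean_j), divisor n-1 = 3:
  S[U,U] = ((-1.75)·(-1.75) + (4.25)·(4.25) + (0.25)·(0.25) + (-2.75)·(-2.75)) / 3 = 28.75/3 = 9.5833
  S[U,V] = ((-1.75)·(-0.25) + (4.25)·(-2.25) + (0.25)·(4.75) + (-2.75)·(-2.25)) / 3 = -1.75/3 = -0.5833
  S[V,V] = ((-0.25)·(-0.25) + (-2.25)·(-2.25) + (4.75)·(4.75) + (-2.25)·(-2.25)) / 3 = 32.75/3 = 10.9167
  S = [[9.5833, -0.5833],
 [-0.5833, 10.9167]].

Step 3 — invert S. det(S) = 9.5833·10.9167 - (-0.5833)² = 104.2778.
  S^{-1} = (1/det) · [[d, -b], [-b, a]] = [[0.1047, 0.0056],
 [0.0056, 0.0919]].

Step 4 — quadratic form (x̄ - mu_0)^T · S^{-1} · (x̄ - mu_0):
  S^{-1} · (x̄ - mu_0) = (0.0687, -0.1566),
  (x̄ - mu_0)^T · [...] = (0.75)·(0.0687) + (-1.75)·(-0.1566) = 0.3257.

Step 5 — scale by n: T² = 4 · 0.3257 = 1.3026.

T² ≈ 1.3026


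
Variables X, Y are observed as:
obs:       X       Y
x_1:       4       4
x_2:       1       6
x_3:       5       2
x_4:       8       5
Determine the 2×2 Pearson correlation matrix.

Step 1 — column means:
  mean(X) = (4 + 1 + 5 + 8) / 4 = 18/4 = 4.5
  mean(Y) = (4 + 6 + 2 + 5) / 4 = 17/4 = 4.25

Step 2 — sample variances and covariances s[i,j] = (1/(n-1)) · Σ_k (x_{k,i} - mean_i) · (x_{k,j} - mean_j), with n-1 = 3:
  s[X,X] = ((-0.5)·(-0.5) + (-3.5)·(-3.5) + (0.5)·(0.5) + (3.5)·(3.5)) / 3 = 25/3 = 8.3333
  s[X,Y] = ((-0.5)·(-0.25) + (-3.5)·(1.75) + (0.5)·(-2.25) + (3.5)·(0.75)) / 3 = -4.5/3 = -1.5
  s[Y,Y] = ((-0.25)·(-0.25) + (1.75)·(1.75) + (-2.25)·(-2.25) + (0.75)·(0.75)) / 3 = 8.75/3 = 2.9167
  Sample standard deviations s_i = √(s[i,i]):
  s(X) = √(8.3333) = 2.8868
  s(Y) = √(2.9167) = 1.7078

Step 3 — r_{ij} = s_{ij} / (s_i · s_j):
  r[X,X] = 1 (diagonal).
  r[X,Y] = -1.5 / (2.8868 · 1.7078) = -1.5 / 4.9301 = -0.3043
  r[Y,Y] = 1 (diagonal).

R is symmetric with unit diagonal. Assembling:

R = [[1, -0.3043],
 [-0.3043, 1]]


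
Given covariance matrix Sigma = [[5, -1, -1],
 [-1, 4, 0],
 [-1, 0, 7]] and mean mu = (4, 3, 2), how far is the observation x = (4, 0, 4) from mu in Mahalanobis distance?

Step 1 — centre the observation: (x - mu) = (0, -3, 2).

Step 2 — invert Sigma (cofactor / det for 3×3, or solve directly):
  Sigma^{-1} = [[0.2171, 0.0543, 0.031],
 [0.0543, 0.2636, 0.0078],
 [0.031, 0.0078, 0.1473]].

Step 3 — form the quadratic (x - mu)^T · Sigma^{-1} · (x - mu):
  Sigma^{-1} · (x - mu) = (-0.1008, -0.7752, 0.2713).
  (x - mu)^T · [Sigma^{-1} · (x - mu)] = (0)·(-0.1008) + (-3)·(-0.7752) + (2)·(0.2713) = 2.8682.

Step 4 — take square root: d = √(2.8682) ≈ 1.6936.

d(x, mu) = √(2.8682) ≈ 1.6936


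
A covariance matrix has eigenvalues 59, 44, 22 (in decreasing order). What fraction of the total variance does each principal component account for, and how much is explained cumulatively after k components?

Step 1 — total variance = trace(Sigma) = Σ λ_i = 59 + 44 + 22 = 125.

Step 2 — fraction explained by component i = λ_i / Σ λ:
  PC1: 59/125 = 0.472
  PC2: 44/125 = 0.352
  PC3: 22/125 = 0.176

Step 3 — cumulative fraction after k components = (λ_1 + ... + λ_k) / Σ λ:
  k = 1: 59/125 = 0.472
  k = 2: (59 + 44)/125 = 103/125 = 0.824
  k = 3: (59 + 44 + 22)/125 = 125/125 = 1

Summary (fraction, with percent):

explained: PC1 0.472 (47.2%), PC2 0.352 (35.2%), PC3 0.176 (17.6%);  cumulative: 0.472, 0.824, 1


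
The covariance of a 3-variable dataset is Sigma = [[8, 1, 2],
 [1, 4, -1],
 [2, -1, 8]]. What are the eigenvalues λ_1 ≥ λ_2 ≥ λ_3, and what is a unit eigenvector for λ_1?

Step 1 — characteristic polynomial p(λ) = det(λI - Sigma) = λ³ - tr·λ² + c_1·λ - det, where tr = trace, c_1 = sum of the principal 2×2 minors, det = det(Sigma):
  tr = 8 + 4 + 8 = 20,
  c_1 = (8·4 - (1)²) + (8·8 - (2)²) + (4·8 - (-1)²) = 31 + 60 + 31 = 122,
  det = 8·(4·8 - (-1)²) - (1)·((1)·8 - (-1)·(2)) + (2)·((1)·(-1) - 4·(2)) = 8·(31) - (1)·(10) + (2)·(-9) = 220.
  So p(λ) = λ³ - 20λ² + 122λ - 220.
Step 2 — look for an integer root (rational root theorem: any rational root is an integer divisor of 220). Testing λ = 10:
  p(10) = 1000 - 2000 + 1220 - 220 = 0  ✓
  Dividing out (λ - 10): p(λ) = (λ - 10)(λ² - 10λ + 22).
Step 3 — remaining eigenvalues from the quadratic λ² - 10λ + 22 = 0:
  Δ = 10² - 4·22 = 100 - 88 = 12,  λ = (10 ± √12)/2 = (10 ± 3.4641)/2 ≈ 6.7321 or 3.2679.
  Sorted: λ_1 = 10,  λ_2 = 6.7321,  λ_3 = 3.2679  (check: sum = 20 = tr ✓).

Step 4 — unit eigenvector for λ_1 = 10: v spans the null space of (Sigma - λ_1 I), whose rows are
  r_1 = (-2, 1, 2),  r_2 = (1, -6, -1),  r_3 = (2, -1, -2).
  v is orthogonal to every row, so take v ∝ r_1 × r_2 = ((1)·(-1) - (2)·(-6), (2)·(1) - (-2)·(-1), (-2)·(-6) - (1)·(1)) = (11, 0, 11).
  Rescale (divide by 11): u = (1, 0, 1).
  ||u|| = √((1)² + (0)² + (1)²) = √(2) ≈ 1.4142,  v_1 = u/||u|| ≈ (0.7071, 0, 0.7071) (||v_1|| = 1).

λ_1 = 10,  λ_2 = 6.7321,  λ_3 = 3.2679;  v_1 ≈ (0.7071, 0, 0.7071)


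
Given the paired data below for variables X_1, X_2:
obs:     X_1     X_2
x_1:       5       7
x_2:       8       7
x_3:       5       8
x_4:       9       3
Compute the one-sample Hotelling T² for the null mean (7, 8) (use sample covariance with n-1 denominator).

Step 1 — sample mean vector:
  mean(X_1) = (5 + 8 + 5 + 9) / 4 = 27/4 = 6.75
  mean(X_2) = (7 + 7 + 8 + 3) / 4 = 25/4 = 6.25
  x̄ = (6.75, 6.25),  deviation x̄ - mu_0 = (6.75, 6.25) - (7, 8) = (-0.25, -1.75).

Step 2 — sample covariance matrix, S[i,j] = (1/(n-1)) · Σ_k (x_{k,i} - mean_i) · (x_{k,j} - mean_j), divisor n-1 = 3:
  S[X_1,X_1] = ((-1.75)·(-1.75) + (1.25)·(1.25) + (-1.75)·(-1.75) + (2.25)·(2.25)) / 3 = 12.75/3 = 4.25
  S[X_1,X_2] = ((-1.75)·(0.75) + (1.25)·(0.75) + (-1.75)·(1.75) + (2.25)·(-3.25)) / 3 = -10.75/3 = -3.5833
  S[X_2,X_2] = ((0.75)·(0.75) + (0.75)·(0.75) + (1.75)·(1.75) + (-3.25)·(-3.25)) / 3 = 14.75/3 = 4.9167
  S = [[4.25, -3.5833],
 [-3.5833, 4.9167]].

Step 3 — invert S. det(S) = 4.25·4.9167 - (-3.5833)² = 8.0556.
  S^{-1} = (1/det) · [[d, -b], [-b, a]] = [[0.6103, 0.4448],
 [0.4448, 0.5276]].

Step 4 — quadratic form (x̄ - mu_0)^T · S^{-1} · (x̄ - mu_0):
  S^{-1} · (x̄ - mu_0) = (-0.931, -1.0345),
  (x̄ - mu_0)^T · [...] = (-0.25)·(-0.931) + (-1.75)·(-1.0345) = 2.0431.

Step 5 — scale by n: T² = 4 · 2.0431 = 8.1724.

T² ≈ 8.1724


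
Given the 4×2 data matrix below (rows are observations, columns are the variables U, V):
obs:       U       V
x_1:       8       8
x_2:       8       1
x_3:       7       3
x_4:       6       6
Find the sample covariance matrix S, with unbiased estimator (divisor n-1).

Step 1 — column means:
  mean(U) = (8 + 8 + 7 + 6) / 4 = 29/4 = 7.25
  mean(V) = (8 + 1 + 3 + 6) / 4 = 18/4 = 4.5

Step 2 — sample covariance S[i,j] = (1/(n-1)) · Σ_k (x_{k,i} - mean_i) · (x_{k,j} - mean_j), with n-1 = 3.
  S[U,U] = ((0.75)·(0.75) + (0.75)·(0.75) + (-0.25)·(-0.25) + (-1.25)·(-1.25)) / 3 = 2.75/3 = 0.9167
  S[U,V] = ((0.75)·(3.5) + (0.75)·(-3.5) + (-0.25)·(-1.5) + (-1.25)·(1.5)) / 3 = -1.5/3 = -0.5
  S[V,V] = ((3.5)·(3.5) + (-3.5)·(-3.5) + (-1.5)·(-1.5) + (1.5)·(1.5)) / 3 = 29/3 = 9.6667

S is symmetric (S[j,i] = S[i,j]). Assembling:

S = [[0.9167, -0.5],
 [-0.5, 9.6667]]


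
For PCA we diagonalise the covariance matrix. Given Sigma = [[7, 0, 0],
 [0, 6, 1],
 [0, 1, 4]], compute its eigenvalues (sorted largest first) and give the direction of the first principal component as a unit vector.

Step 1 — characteristic polynomial p(λ) = det(λI - Sigma) = λ³ - tr·λ² + c_1·λ - det, where tr = trace, c_1 = sum of the principal 2×2 minors, det = det(Sigma):
  tr = 7 + 6 + 4 = 17,
  c_1 = (7·6 - (0)²) + (7·4 - (0)²) + (6·4 - (1)²) = 42 + 28 + 23 = 93,
  det = 7·(6·4 - (1)²) - (0)·((0)·4 - (1)·(0)) + (0)·((0)·(1) - 6·(0)) = 7·(23) - (0)·(0) + (0)·(0) = 161.
  So p(λ) = λ³ - 17λ² + 93λ - 161.
Step 2 — look for an integer root (rational root theorem: any rational root is an integer divisor of 161). Testing λ = 7:
  p(7) = 343 - 833 + 651 - 161 = 0  ✓
  Dividing out (λ - 7): p(λ) = (λ - 7)(λ² - 10λ + 23).
Step 3 — remaining eigenvalues from the quadratic λ² - 10λ + 23 = 0:
  Δ = 10² - 4·23 = 100 - 92 = 8,  λ = (10 ± √8)/2 = (10 ± 2.8284)/2 ≈ 6.4142 or 3.5858.
  Sorted: λ_1 = 7,  λ_2 = 6.4142,  λ_3 = 3.5858  (check: sum = 17 = tr ✓).

Step 4 — unit eigenvector for λ_1 = 7: v spans the null space of (Sigma - λ_1 I), whose rows are
  r_1 = (0, 0, 0),  r_2 = (0, -1, 1),  r_3 = (0, 1, -3).
  v is orthogonal to every row, so take v ∝ r_2 × r_3 = ((-1)·(-3) - (1)·(1), (1)·(0) - (0)·(-3), (0)·(1) - (-1)·(0)) = (2, 0, 0).
  Rescale (divide by 2): u = (1, 0, 0).
  ||u|| = √((1)² + (0)² + (0)²) = √(1) = 1,  v_1 = u/||u|| ≈ (1, 0, 0) (||v_1|| = 1).

λ_1 = 7,  λ_2 = 6.4142,  λ_3 = 3.5858;  v_1 ≈ (1, 0, 0)


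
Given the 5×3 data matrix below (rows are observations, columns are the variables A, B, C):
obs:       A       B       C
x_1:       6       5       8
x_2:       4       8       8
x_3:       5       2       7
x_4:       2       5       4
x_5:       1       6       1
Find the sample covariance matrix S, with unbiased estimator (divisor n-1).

Step 1 — column means:
  mean(A) = (6 + 4 + 5 + 2 + 1) / 5 = 18/5 = 3.6
  mean(B) = (5 + 8 + 2 + 5 + 6) / 5 = 26/5 = 5.2
  mean(C) = (8 + 8 + 7 + 4 + 1) / 5 = 28/5 = 5.6

Step 2 — sample covariance S[i,j] = (1/(n-1)) · Σ_k (x_{k,i} - mean_i) · (x_{k,j} - mean_j), with n-1 = 4.
  S[A,A] = ((2.4)·(2.4) + (0.4)·(0.4) + (1.4)·(1.4) + (-1.6)·(-1.6) + (-2.6)·(-2.6)) / 4 = 17.2/4 = 4.3
  S[A,B] = ((2.4)·(-0.2) + (0.4)·(2.8) + (1.4)·(-3.2) + (-1.6)·(-0.2) + (-2.6)·(0.8)) / 4 = -5.6/4 = -1.4
  S[A,C] = ((2.4)·(2.4) + (0.4)·(2.4) + (1.4)·(1.4) + (-1.6)·(-1.6) + (-2.6)·(-4.6)) / 4 = 23.2/4 = 5.8
  S[B,B] = ((-0.2)·(-0.2) + (2.8)·(2.8) + (-3.2)·(-3.2) + (-0.2)·(-0.2) + (0.8)·(0.8)) / 4 = 18.8/4 = 4.7
  S[B,C] = ((-0.2)·(2.4) + (2.8)·(2.4) + (-3.2)·(1.4) + (-0.2)·(-1.6) + (0.8)·(-4.6)) / 4 = -1.6/4 = -0.4
  S[C,C] = ((2.4)·(2.4) + (2.4)·(2.4) + (1.4)·(1.4) + (-1.6)·(-1.6) + (-4.6)·(-4.6)) / 4 = 37.2/4 = 9.3

S is symmetric (S[j,i] = S[i,j]). Assembling:

S = [[4.3, -1.4, 5.8],
 [-1.4, 4.7, -0.4],
 [5.8, -0.4, 9.3]]


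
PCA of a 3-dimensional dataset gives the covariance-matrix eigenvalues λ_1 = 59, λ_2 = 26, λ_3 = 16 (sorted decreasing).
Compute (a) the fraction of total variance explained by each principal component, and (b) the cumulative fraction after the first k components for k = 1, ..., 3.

Step 1 — total variance = trace(Sigma) = Σ λ_i = 59 + 26 + 16 = 101.

Step 2 — fraction explained by component i = λ_i / Σ λ:
  PC1: 59/101 = 0.5842
  PC2: 26/101 = 0.2574
  PC3: 16/101 = 0.1584

Step 3 — cumulative fraction after k components = (λ_1 + ... + λ_k) / Σ λ:
  k = 1: 59/101 = 0.5842
  k = 2: (59 + 26)/101 = 85/101 = 0.8416
  k = 3: (59 + 26 + 16)/101 = 101/101 = 1

Summary (fraction, with percent):

explained: PC1 0.5842 (58.42%), PC2 0.2574 (25.74%), PC3 0.1584 (15.84%);  cumulative: 0.5842, 0.8416, 1


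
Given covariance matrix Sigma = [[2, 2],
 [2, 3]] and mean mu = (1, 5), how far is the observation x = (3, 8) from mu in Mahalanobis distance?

Step 1 — centre the observation: (x - mu) = (2, 3).

Step 2 — invert Sigma. det(Sigma) = 2·3 - (2)² = 2.
  Sigma^{-1} = (1/det) · [[d, -b], [-b, a]] = [[1.5, -1],
 [-1, 1]].

Step 3 — form the quadratic (x - mu)^T · Sigma^{-1} · (x - mu):
  Sigma^{-1} · (x - mu) = (0, 1).
  (x - mu)^T · [Sigma^{-1} · (x - mu)] = (2)·(0) + (3)·(1) = 3.

Step 4 — take square root: d = √(3) ≈ 1.7321.

d(x, mu) = √(3) ≈ 1.7321


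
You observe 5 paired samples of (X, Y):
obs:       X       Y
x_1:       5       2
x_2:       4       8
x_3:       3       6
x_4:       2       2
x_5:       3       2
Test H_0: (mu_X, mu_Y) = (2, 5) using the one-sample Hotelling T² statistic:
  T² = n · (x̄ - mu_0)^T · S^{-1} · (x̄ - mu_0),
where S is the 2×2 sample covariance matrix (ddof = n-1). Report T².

Step 1 — sample mean vector:
  mean(X) = (5 + 4 + 3 + 2 + 3) / 5 = 17/5 = 3.4
  mean(Y) = (2 + 8 + 6 + 2 + 2) / 5 = 20/5 = 4
  x̄ = (3.4, 4),  deviation x̄ - mu_0 = (3.4, 4) - (2, 5) = (1.4, -1).

Step 2 — sample covariance matrix, S[i,j] = (1/(n-1)) · Σ_k (x_{k,i} - mean_i) · (x_{k,j} - mean_j), divisor n-1 = 4:
  S[X,X] = ((1.6)·(1.6) + (0.6)·(0.6) + (-0.4)·(-0.4) + (-1.4)·(-1.4) + (-0.4)·(-0.4)) / 4 = 5.2/4 = 1.3
  S[X,Y] = ((1.6)·(-2) + (0.6)·(4) + (-0.4)·(2) + (-1.4)·(-2) + (-0.4)·(-2)) / 4 = 2/4 = 0.5
  S[Y,Y] = ((-2)·(-2) + (4)·(4) + (2)·(2) + (-2)·(-2) + (-2)·(-2)) / 4 = 32/4 = 8
  S = [[1.3, 0.5],
 [0.5, 8]].

Step 3 — invert S. det(S) = 1.3·8 - (0.5)² = 10.15.
  S^{-1} = (1/det) · [[d, -b], [-b, a]] = [[0.7882, -0.0493],
 [-0.0493, 0.1281]].

Step 4 — quadratic form (x̄ - mu_0)^T · S^{-1} · (x̄ - mu_0):
  S^{-1} · (x̄ - mu_0) = (1.1527, -0.197),
  (x̄ - mu_0)^T · [...] = (1.4)·(1.1527) + (-1)·(-0.197) = 1.8108.

Step 5 — scale by n: T² = 5 · 1.8108 = 9.0542.

T² ≈ 9.0542


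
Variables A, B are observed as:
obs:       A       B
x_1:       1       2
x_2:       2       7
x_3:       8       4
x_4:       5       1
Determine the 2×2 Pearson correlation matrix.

Step 1 — column means:
  mean(A) = (1 + 2 + 8 + 5) / 4 = 16/4 = 4
  mean(B) = (2 + 7 + 4 + 1) / 4 = 14/4 = 3.5

Step 2 — sample variances and covariances s[i,j] = (1/(n-1)) · Σ_k (x_{k,i} - mean_i) · (x_{k,j} - mean_j), with n-1 = 3:
  s[A,A] = ((-3)·(-3) + (-2)·(-2) + (4)·(4) + (1)·(1)) / 3 = 30/3 = 10
  s[A,B] = ((-3)·(-1.5) + (-2)·(3.5) + (4)·(0.5) + (1)·(-2.5)) / 3 = -3/3 = -1
  s[B,B] = ((-1.5)·(-1.5) + (3.5)·(3.5) + (0.5)·(0.5) + (-2.5)·(-2.5)) / 3 = 21/3 = 7
  Sample standard deviations s_i = √(s[i,i]):
  s(A) = √(10) = 3.1623
  s(B) = √(7) = 2.6458

Step 3 — r_{ij} = s_{ij} / (s_i · s_j):
  r[A,A] = 1 (diagonal).
  r[A,B] = -1 / (3.1623 · 2.6458) = -1 / 8.3666 = -0.1195
  r[B,B] = 1 (diagonal).

R is symmetric with unit diagonal. Assembling:

R = [[1, -0.1195],
 [-0.1195, 1]]


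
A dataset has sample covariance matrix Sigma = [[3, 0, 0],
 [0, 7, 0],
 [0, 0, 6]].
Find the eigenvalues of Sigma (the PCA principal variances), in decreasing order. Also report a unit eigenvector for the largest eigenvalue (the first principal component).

Step 1 — characteristic polynomial p(λ) = det(λI - Sigma) = λ³ - tr·λ² + c_1·λ - det, where tr = trace, c_1 = sum of the principal 2×2 minors, det = det(Sigma):
  tr = 3 + 7 + 6 = 16,
  c_1 = (3·7 - (0)²) + (3·6 - (0)²) + (7·6 - (0)²) = 21 + 18 + 42 = 81,
  det = 3·(7·6 - (0)²) - (0)·((0)·6 - (0)·(0)) + (0)·((0)·(0) - 7·(0)) = 3·(42) - (0)·(0) + (0)·(0) = 126.
  So p(λ) = λ³ - 16λ² + 81λ - 126.
Step 2 — look for an integer root (rational root theorem: any rational root is an integer divisor of 126). Testing λ = 3:
  p(3) = 27 - 144 + 243 - 126 = 0  ✓
  Dividing out (λ - 3): p(λ) = (λ - 3)(λ² - 13λ + 42).
Step 3 — remaining eigenvalues from the quadratic λ² - 13λ + 42 = 0:
  Δ = 13² - 4·42 = 169 - 168 = 1,  λ = (13 ± √1)/2 = (13 ± 1)/2 = 7 or 6.
  Sorted: λ_1 = 7,  λ_2 = 6,  λ_3 = 3  (check: sum = 16 = tr ✓).

Step 4 — unit eigenvector for λ_1 = 7: v spans the null space of (Sigma - λ_1 I), whose rows are
  r_1 = (-4, 0, 0),  r_2 = (0, 0, 0),  r_3 = (0, 0, -1).
  v is orthogonal to every row, so take v ∝ r_1 × r_3 = ((0)·(-1) - (0)·(0), (0)·(0) - (-4)·(-1), (-4)·(0) - (0)·(0)) = (0, -4, 0).
  Rescale (divide by 4; multiply by -1 so the first nonzero entry is positive): u = (0, 1, 0).
  ||u|| = √((0)² + (1)² + (0)²) = √(1) = 1,  v_1 = u/||u|| ≈ (0, 1, 0) (||v_1|| = 1).

λ_1 = 7,  λ_2 = 6,  λ_3 = 3;  v_1 ≈ (0, 1, 0)


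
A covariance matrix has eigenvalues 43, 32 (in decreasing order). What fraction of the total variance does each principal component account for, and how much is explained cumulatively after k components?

Step 1 — total variance = trace(Sigma) = Σ λ_i = 43 + 32 = 75.

Step 2 — fraction explained by component i = λ_i / Σ λ:
  PC1: 43/75 = 0.5733
  PC2: 32/75 = 0.4267

Step 3 — cumulative fraction after k components = (λ_1 + ... + λ_k) / Σ λ:
  k = 1: 43/75 = 0.5733
  k = 2: (43 + 32)/75 = 75/75 = 1

Summary (fraction, with percent):

explained: PC1 0.5733 (57.33%), PC2 0.4267 (42.67%);  cumulative: 0.5733, 1


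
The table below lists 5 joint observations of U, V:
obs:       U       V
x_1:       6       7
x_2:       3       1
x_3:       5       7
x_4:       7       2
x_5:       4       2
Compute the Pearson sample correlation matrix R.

Step 1 — column means:
  mean(U) = (6 + 3 + 5 + 7 + 4) / 5 = 25/5 = 5
  mean(V) = (7 + 1 + 7 + 2 + 2) / 5 = 19/5 = 3.8

Step 2 — sample variances and covariances s[i,j] = (1/(n-1)) · Σ_k (x_{k,i} - mean_i) · (x_{k,j} - mean_j), with n-1 = 4:
  s[U,U] = ((1)·(1) + (-2)·(-2) + (0)·(0) + (2)·(2) + (-1)·(-1)) / 4 = 10/4 = 2.5
  s[U,V] = ((1)·(3.2) + (-2)·(-2.8) + (0)·(3.2) + (2)·(-1.8) + (-1)·(-1.8)) / 4 = 7/4 = 1.75
  s[V,V] = ((3.2)·(3.2) + (-2.8)·(-2.8) + (3.2)·(3.2) + (-1.8)·(-1.8) + (-1.8)·(-1.8)) / 4 = 34.8/4 = 8.7
  Sample standard deviations s_i = √(s[i,i]):
  s(U) = √(2.5) = 1.5811
  s(V) = √(8.7) = 2.9496

Step 3 — r_{ij} = s_{ij} / (s_i · s_j):
  r[U,U] = 1 (diagonal).
  r[U,V] = 1.75 / (1.5811 · 2.9496) = 1.75 / 4.6637 = 0.3752
  r[V,V] = 1 (diagonal).

R is symmetric with unit diagonal. Assembling:

R = [[1, 0.3752],
 [0.3752, 1]]


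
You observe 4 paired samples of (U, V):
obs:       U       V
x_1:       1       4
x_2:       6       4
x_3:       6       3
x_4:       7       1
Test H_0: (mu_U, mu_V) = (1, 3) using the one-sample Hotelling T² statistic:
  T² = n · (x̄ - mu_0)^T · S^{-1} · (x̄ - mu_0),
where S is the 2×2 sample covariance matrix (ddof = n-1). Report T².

Step 1 — sample mean vector:
  mean(U) = (1 + 6 + 6 + 7) / 4 = 20/4 = 5
  mean(V) = (4 + 4 + 3 + 1) / 4 = 12/4 = 3
  x̄ = (5, 3),  deviation x̄ - mu_0 = (5, 3) - (1, 3) = (4, 0).

Step 2 — sample covariance matrix, S[i,j] = (1/(n-1)) · Σ_k (x_{k,i} - mean_i) · (x_{k,j} - mean_j), divisor n-1 = 3:
  S[U,U] = ((-4)·(-4) + (1)·(1) + (1)·(1) + (2)·(2)) / 3 = 22/3 = 7.3333
  S[U,V] = ((-4)·(1) + (1)·(1) + (1)·(0) + (2)·(-2)) / 3 = -7/3 = -2.3333
  S[V,V] = ((1)·(1) + (1)·(1) + (0)·(0) + (-2)·(-2)) / 3 = 6/3 = 2
  S = [[7.3333, -2.3333],
 [-2.3333, 2]].

Step 3 — invert S. det(S) = 7.3333·2 - (-2.3333)² = 9.2222.
  S^{-1} = (1/det) · [[d, -b], [-b, a]] = [[0.2169, 0.253],
 [0.253, 0.7952]].

Step 4 — quadratic form (x̄ - mu_0)^T · S^{-1} · (x̄ - mu_0):
  S^{-1} · (x̄ - mu_0) = (0.8675, 1.012),
  (x̄ - mu_0)^T · [...] = (4)·(0.8675) + (0)·(1.012) = 3.4699.

Step 5 — scale by n: T² = 4 · 3.4699 = 13.8795.

T² ≈ 13.8795


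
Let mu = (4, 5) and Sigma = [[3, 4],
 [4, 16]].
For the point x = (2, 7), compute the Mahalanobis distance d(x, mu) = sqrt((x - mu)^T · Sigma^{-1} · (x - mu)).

Step 1 — centre the observation: (x - mu) = (-2, 2).

Step 2 — invert Sigma. det(Sigma) = 3·16 - (4)² = 32.
  Sigma^{-1} = (1/det) · [[d, -b], [-b, a]] = [[0.5, -0.125],
 [-0.125, 0.0938]].

Step 3 — form the quadratic (x - mu)^T · Sigma^{-1} · (x - mu):
  Sigma^{-1} · (x - mu) = (-1.25, 0.4375).
  (x - mu)^T · [Sigma^{-1} · (x - mu)] = (-2)·(-1.25) + (2)·(0.4375) = 3.375.

Step 4 — take square root: d = √(3.375) ≈ 1.8371.

d(x, mu) = √(3.375) ≈ 1.8371


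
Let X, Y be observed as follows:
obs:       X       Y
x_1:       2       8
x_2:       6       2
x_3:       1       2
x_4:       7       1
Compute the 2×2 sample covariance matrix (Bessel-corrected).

Step 1 — column means:
  mean(X) = (2 + 6 + 1 + 7) / 4 = 16/4 = 4
  mean(Y) = (8 + 2 + 2 + 1) / 4 = 13/4 = 3.25

Step 2 — sample covariance S[i,j] = (1/(n-1)) · Σ_k (x_{k,i} - mean_i) · (x_{k,j} - mean_j), with n-1 = 3.
  S[X,X] = ((-2)·(-2) + (2)·(2) + (-3)·(-3) + (3)·(3)) / 3 = 26/3 = 8.6667
  S[X,Y] = ((-2)·(4.75) + (2)·(-1.25) + (-3)·(-1.25) + (3)·(-2.25)) / 3 = -15/3 = -5
  S[Y,Y] = ((4.75)·(4.75) + (-1.25)·(-1.25) + (-1.25)·(-1.25) + (-2.25)·(-2.25)) / 3 = 30.75/3 = 10.25

S is symmetric (S[j,i] = S[i,j]). Assembling:

S = [[8.6667, -5],
 [-5, 10.25]]


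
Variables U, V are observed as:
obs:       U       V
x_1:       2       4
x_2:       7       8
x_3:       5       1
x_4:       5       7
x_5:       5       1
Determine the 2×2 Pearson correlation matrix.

Step 1 — column means:
  mean(U) = (2 + 7 + 5 + 5 + 5) / 5 = 24/5 = 4.8
  mean(V) = (4 + 8 + 1 + 7 + 1) / 5 = 21/5 = 4.2

Step 2 — sample variances and covariances s[i,j] = (1/(n-1)) · Σ_k (x_{k,i} - mean_i) · (x_{k,j} - mean_j), with n-1 = 4:
  s[U,U] = ((-2.8)·(-2.8) + (2.2)·(2.2) + (0.2)·(0.2) + (0.2)·(0.2) + (0.2)·(0.2)) / 4 = 12.8/4 = 3.2
  s[U,V] = ((-2.8)·(-0.2) + (2.2)·(3.8) + (0.2)·(-3.2) + (0.2)·(2.8) + (0.2)·(-3.2)) / 4 = 8.2/4 = 2.05
  s[V,V] = ((-0.2)·(-0.2) + (3.8)·(3.8) + (-3.2)·(-3.2) + (2.8)·(2.8) + (-3.2)·(-3.2)) / 4 = 42.8/4 = 10.7
  Sample standard deviations s_i = √(s[i,i]):
  s(U) = √(3.2) = 1.7889
  s(V) = √(10.7) = 3.2711

Step 3 — r_{ij} = s_{ij} / (s_i · s_j):
  r[U,U] = 1 (diagonal).
  r[U,V] = 2.05 / (1.7889 · 3.2711) = 2.05 / 5.8515 = 0.3503
  r[V,V] = 1 (diagonal).

R is symmetric with unit diagonal. Assembling:

R = [[1, 0.3503],
 [0.3503, 1]]


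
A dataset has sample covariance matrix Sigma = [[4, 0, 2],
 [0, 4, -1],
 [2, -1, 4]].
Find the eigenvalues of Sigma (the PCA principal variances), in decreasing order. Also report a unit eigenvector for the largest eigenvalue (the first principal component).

Step 1 — characteristic polynomial p(λ) = det(λI - Sigma) = λ³ - tr·λ² + c_1·λ - det, where tr = trace, c_1 = sum of the principal 2×2 minors, det = det(Sigma):
  tr = 4 + 4 + 4 = 12,
  c_1 = (4·4 - (0)²) + (4·4 - (2)²) + (4·4 - (-1)²) = 16 + 12 + 15 = 43,
  det = 4·(4·4 - (-1)²) - (0)·((0)·4 - (-1)·(2)) + (2)·((0)·(-1) - 4·(2)) = 4·(15) - (0)·(2) + (2)·(-8) = 44.
  So p(λ) = λ³ - 12λ² + 43λ - 44.
Step 2 — look for an integer root (rational root theorem: any rational root is an integer divisor of 44). Testing λ = 4:
  p(4) = 64 - 192 + 172 - 44 = 0  ✓
  Dividing out (λ - 4): p(λ) = (λ - 4)(λ² - 8λ + 11).
Step 3 — remaining eigenvalues from the quadratic λ² - 8λ + 11 = 0:
  Δ = 8² - 4·11 = 64 - 44 = 20,  λ = (8 ± √20)/2 = (8 ± 4.4721)/2 ≈ 6.2361 or 1.7639.
  Sorted: λ_1 = 6.2361,  λ_2 = 4,  λ_3 = 1.7639  (check: sum = 12 = tr ✓).

Step 4 — unit eigenvector for λ_1 ≈ 6.2361: v spans the null space of (Sigma - λ_1 I), whose rows are
  r_1 = (-2.2361, 0, 2),  r_2 = (0, -2.2361, -1),  r_3 = (2, -1, -2.2361).
  v is orthogonal to every row, so take v ∝ r_1 × r_2 = ((0)·(-1) - (2)·(-2.2361), (2)·(0) - (-2.2361)·(-1), (-2.2361)·(-2.2361) - (0)·(0)) ≈ (4.4721, -2.2361, 5).
  Let u = (4.4721, -2.2361, 5).
  ||u|| = √((4.4721)² + (-2.2361)² + (5)²) = √(50) ≈ 7.0711,  v_1 = u/||u|| ≈ (0.6325, -0.3162, 0.7071) (||v_1|| = 1).

λ_1 = 6.2361,  λ_2 = 4,  λ_3 = 1.7639;  v_1 ≈ (0.6325, -0.3162, 0.7071)


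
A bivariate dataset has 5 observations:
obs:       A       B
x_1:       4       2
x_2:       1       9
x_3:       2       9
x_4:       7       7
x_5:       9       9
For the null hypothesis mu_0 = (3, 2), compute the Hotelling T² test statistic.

Step 1 — sample mean vector:
  mean(A) = (4 + 1 + 2 + 7 + 9) / 5 = 23/5 = 4.6
  mean(B) = (2 + 9 + 9 + 7 + 9) / 5 = 36/5 = 7.2
  x̄ = (4.6, 7.2),  deviation x̄ - mu_0 = (4.6, 7.2) - (3, 2) = (1.6, 5.2).

Step 2 — sample covariance matrix, S[i,j] = (1/(n-1)) · Σ_k (x_{k,i} - mean_i) · (x_{k,j} - mean_j), divisor n-1 = 4:
  S[A,A] = ((-0.6)·(-0.6) + (-3.6)·(-3.6) + (-2.6)·(-2.6) + (2.4)·(2.4) + (4.4)·(4.4)) / 4 = 45.2/4 = 11.3
  S[A,B] = ((-0.6)·(-5.2) + (-3.6)·(1.8) + (-2.6)·(1.8) + (2.4)·(-0.2) + (4.4)·(1.8)) / 4 = -0.6/4 = -0.15
  S[B,B] = ((-5.2)·(-5.2) + (1.8)·(1.8) + (1.8)·(1.8) + (-0.2)·(-0.2) + (1.8)·(1.8)) / 4 = 36.8/4 = 9.2
  S = [[11.3, -0.15],
 [-0.15, 9.2]].

Step 3 — invert S. det(S) = 11.3·9.2 - (-0.15)² = 103.9375.
  S^{-1} = (1/det) · [[d, -b], [-b, a]] = [[0.0885, 0.0014],
 [0.0014, 0.1087]].

Step 4 — quadratic form (x̄ - mu_0)^T · S^{-1} · (x̄ - mu_0):
  S^{-1} · (x̄ - mu_0) = (0.1491, 0.5676),
  (x̄ - mu_0)^T · [...] = (1.6)·(0.1491) + (5.2)·(0.5676) = 3.1904.

Step 5 — scale by n: T² = 5 · 3.1904 = 15.9519.

T² ≈ 15.9519
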